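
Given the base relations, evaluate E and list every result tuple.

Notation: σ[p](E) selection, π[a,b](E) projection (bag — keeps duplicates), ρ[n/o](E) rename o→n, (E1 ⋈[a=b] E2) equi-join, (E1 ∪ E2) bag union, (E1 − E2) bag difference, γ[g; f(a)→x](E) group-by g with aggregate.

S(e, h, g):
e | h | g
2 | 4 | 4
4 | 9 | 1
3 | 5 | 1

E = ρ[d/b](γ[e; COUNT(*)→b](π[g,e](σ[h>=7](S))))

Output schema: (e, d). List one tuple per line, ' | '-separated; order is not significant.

Per-node cardinality:
  S → 3
  σ[h>=7](S) → 1
  π[g,e](σ[h>=7](S)) → 1
  γ[e; COUNT(*)→b](π[g,e](σ[h>=7](S))) → 1
  ρ[d/b](γ[e; COUNT(*)→b](π[g,e](σ[h>=7](S)))) → 1

== RESULT ==
e | d
4 | 1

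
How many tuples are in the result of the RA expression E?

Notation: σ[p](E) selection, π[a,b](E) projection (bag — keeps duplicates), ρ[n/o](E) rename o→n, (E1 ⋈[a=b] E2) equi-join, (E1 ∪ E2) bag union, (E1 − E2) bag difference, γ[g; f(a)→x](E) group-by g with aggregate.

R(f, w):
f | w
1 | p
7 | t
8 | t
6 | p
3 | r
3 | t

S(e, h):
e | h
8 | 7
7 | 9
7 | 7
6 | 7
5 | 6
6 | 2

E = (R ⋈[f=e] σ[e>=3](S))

Row counts bottom-up:
  R → 6
  S → 6
  σ[e>=3](S) → 6
  (R ⋈[f=e] σ[e>=3](S)) → 5

|E| = 5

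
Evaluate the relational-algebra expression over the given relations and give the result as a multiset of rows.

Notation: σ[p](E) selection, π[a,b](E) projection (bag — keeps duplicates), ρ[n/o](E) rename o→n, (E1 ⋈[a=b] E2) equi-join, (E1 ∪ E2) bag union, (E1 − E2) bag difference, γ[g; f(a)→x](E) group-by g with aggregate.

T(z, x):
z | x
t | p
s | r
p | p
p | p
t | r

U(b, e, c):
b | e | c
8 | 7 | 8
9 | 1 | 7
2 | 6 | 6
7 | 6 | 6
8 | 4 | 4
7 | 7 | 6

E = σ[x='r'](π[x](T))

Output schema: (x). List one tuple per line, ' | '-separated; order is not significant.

Row counts bottom-up:
  T → 5
  π[x](T) → 5
  σ[x='r'](π[x](T)) → 2

== RESULT ==
x
r
r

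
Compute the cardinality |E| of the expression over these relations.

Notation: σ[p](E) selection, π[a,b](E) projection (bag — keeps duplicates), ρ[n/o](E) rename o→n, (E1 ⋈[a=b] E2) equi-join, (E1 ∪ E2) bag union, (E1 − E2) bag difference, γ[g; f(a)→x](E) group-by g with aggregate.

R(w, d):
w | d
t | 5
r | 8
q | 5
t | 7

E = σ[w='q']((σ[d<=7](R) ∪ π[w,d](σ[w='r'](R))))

Per-node cardinality:
  R → 4
  σ[d<=7](R) → 3
  R → 4
  σ[w='r'](R) → 1
  π[w,d](σ[w='r'](R)) → 1
  (σ[d<=7](R) ∪ π[w,d](σ[w='r'](R))) → 4
  σ[w='q']((σ[d<=7](R) ∪ π[w,d](σ[w='r'](R)))) → 1

|E| = 1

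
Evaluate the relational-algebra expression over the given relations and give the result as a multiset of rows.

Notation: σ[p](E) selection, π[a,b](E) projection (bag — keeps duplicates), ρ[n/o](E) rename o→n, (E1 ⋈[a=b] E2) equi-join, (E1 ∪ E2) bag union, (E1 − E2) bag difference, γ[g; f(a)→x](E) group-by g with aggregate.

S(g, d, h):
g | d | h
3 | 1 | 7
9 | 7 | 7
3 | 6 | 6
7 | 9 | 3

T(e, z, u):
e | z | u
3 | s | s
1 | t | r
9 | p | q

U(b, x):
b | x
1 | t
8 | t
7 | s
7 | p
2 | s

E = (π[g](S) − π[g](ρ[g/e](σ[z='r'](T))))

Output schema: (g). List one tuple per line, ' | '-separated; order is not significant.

Per-node cardinality:
  S → 4
  π[g](S) → 4
  T → 3
  σ[z='r'](T) → 0
  ρ[g/e](σ[z='r'](T)) → 0
  π[g](ρ[g/e](σ[z='r'](T))) → 0
  (π[g](S) − π[g](ρ[g/e](σ[z='r'](T)))) → 4

== RESULT ==
g
3
3
7
9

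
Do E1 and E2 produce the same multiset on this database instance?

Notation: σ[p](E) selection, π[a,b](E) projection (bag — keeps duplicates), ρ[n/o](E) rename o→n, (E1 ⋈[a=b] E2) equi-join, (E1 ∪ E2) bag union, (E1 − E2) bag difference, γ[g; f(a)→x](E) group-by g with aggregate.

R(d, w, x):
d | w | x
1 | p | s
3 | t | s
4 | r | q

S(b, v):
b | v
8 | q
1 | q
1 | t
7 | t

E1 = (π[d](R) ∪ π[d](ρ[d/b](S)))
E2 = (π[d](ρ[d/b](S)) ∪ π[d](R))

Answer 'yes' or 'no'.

E1 row counts bottom-up:
  R → 3
  π[d](R) → 3
  S → 4
  ρ[d/b](S) → 4
  π[d](ρ[d/b](S)) → 4
  (π[d](R) ∪ π[d](ρ[d/b](S))) → 7
E2 row counts bottom-up:
  S → 4
  ρ[d/b](S) → 4
  π[d](ρ[d/b](S)) → 4
  R → 3
  π[d](R) → 3
  (π[d](ρ[d/b](S)) ∪ π[d](R)) → 7

E1 and E2 produce the same multiset:
d
1
1
1
3
4
7
8

yes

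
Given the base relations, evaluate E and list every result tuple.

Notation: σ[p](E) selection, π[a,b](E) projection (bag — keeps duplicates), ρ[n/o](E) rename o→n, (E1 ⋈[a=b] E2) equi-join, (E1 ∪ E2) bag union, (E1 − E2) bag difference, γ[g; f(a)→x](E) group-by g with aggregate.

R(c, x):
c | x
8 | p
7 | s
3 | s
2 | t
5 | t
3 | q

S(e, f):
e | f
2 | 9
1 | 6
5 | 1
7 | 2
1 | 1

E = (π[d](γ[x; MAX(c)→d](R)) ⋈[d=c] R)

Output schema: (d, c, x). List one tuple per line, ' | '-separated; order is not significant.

Subexpression sizes:
  R → 6
  γ[x; MAX(c)→d](R) → 4
  π[d](γ[x; MAX(c)→d](R)) → 4
  R → 6
  (π[d](γ[x; MAX(c)→d](R)) ⋈[d=c] R) → 5

== RESULT ==
d | c | x
3 | 3 | q
3 | 3 | s
5 | 5 | t
7 | 7 | s
8 | 8 | p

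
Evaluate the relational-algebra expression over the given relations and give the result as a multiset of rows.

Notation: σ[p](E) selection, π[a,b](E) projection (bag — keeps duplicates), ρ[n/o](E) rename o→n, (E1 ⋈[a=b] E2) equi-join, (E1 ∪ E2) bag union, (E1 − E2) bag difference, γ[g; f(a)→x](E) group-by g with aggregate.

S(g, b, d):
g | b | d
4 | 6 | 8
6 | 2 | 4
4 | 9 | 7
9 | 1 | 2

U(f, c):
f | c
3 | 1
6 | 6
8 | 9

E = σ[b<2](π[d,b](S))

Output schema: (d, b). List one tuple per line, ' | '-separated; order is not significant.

Row counts bottom-up:
  S → 4
  π[d,b](S) → 4
  σ[b<2](π[d,b](S)) → 1

== RESULT ==
d | b
2 | 1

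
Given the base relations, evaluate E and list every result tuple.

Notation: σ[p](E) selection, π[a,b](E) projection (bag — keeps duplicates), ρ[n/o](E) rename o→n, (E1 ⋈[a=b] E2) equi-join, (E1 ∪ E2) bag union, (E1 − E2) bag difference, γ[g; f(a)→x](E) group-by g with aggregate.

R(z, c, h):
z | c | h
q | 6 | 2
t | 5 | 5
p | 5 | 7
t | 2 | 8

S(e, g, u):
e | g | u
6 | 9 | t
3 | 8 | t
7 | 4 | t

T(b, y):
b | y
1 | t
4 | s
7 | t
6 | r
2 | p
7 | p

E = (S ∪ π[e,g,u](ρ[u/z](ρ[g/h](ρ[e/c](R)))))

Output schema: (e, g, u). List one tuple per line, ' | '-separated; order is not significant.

Row counts bottom-up:
  S → 3
  R → 4
  ρ[e/c](R) → 4
  ρ[g/h](ρ[e/c](R)) → 4
  ρ[u/z](ρ[g/h](ρ[e/c](R))) → 4
  π[e,g,u](ρ[u/z](ρ[g/h](ρ[e/c](R)))) → 4
  (S ∪ π[e,g,u](ρ[u/z](ρ[g/h](ρ[e/c](R))))) → 7

== RESULT ==
e | g | u
2 | 8 | t
3 | 8 | t
5 | 5 | t
5 | 7 | p
6 | 2 | q
6 | 9 | t
7 | 4 | t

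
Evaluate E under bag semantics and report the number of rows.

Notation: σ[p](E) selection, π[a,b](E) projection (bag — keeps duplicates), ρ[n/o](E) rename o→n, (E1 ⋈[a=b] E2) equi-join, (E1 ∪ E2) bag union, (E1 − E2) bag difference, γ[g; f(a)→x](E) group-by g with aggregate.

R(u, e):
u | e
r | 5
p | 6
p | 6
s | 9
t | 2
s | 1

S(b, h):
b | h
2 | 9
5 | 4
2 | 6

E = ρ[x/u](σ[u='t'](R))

Subexpression sizes:
  R → 6
  σ[u='t'](R) → 1
  ρ[x/u](σ[u='t'](R)) → 1

|E| = 1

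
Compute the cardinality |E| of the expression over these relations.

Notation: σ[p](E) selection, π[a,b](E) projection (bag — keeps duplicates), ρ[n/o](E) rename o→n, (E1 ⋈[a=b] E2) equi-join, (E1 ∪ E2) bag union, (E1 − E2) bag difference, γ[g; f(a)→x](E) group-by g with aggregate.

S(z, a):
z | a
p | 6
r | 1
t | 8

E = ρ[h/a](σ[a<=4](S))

Row counts bottom-up:
  S → 3
  σ[a<=4](S) → 1
  ρ[h/a](σ[a<=4](S)) → 1

|E| = 1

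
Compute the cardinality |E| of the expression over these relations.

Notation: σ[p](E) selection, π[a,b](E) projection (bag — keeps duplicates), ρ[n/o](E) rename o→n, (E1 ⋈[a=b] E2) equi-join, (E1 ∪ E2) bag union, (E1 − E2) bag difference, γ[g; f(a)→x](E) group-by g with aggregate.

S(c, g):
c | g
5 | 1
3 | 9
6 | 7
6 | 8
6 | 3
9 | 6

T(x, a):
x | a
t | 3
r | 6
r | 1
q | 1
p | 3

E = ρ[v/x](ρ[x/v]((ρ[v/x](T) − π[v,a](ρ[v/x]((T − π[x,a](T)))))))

Row counts bottom-up:
  T → 5
  ρ[v/x](T) → 5
  T → 5
  T → 5
  π[x,a](T) → 5
  (T − π[x,a](T)) → 0
  ρ[v/x]((T − π[x,a](T))) → 0
  π[v,a](ρ[v/x]((T − π[x,a](T)))) → 0
  (ρ[v/x](T) − π[v,a](ρ[v/x]((T − π[x,a](T))))) → 5
  ρ[x/v]((ρ[v/x](T) − π[v,a](ρ[v/x]((T − π[x,a](T)))))) → 5
  ρ[v/x](ρ[x/v]((ρ[v/x](T) − π[v,a](ρ[v/x]((T − π[x,a](T))))))) → 5

|E| = 5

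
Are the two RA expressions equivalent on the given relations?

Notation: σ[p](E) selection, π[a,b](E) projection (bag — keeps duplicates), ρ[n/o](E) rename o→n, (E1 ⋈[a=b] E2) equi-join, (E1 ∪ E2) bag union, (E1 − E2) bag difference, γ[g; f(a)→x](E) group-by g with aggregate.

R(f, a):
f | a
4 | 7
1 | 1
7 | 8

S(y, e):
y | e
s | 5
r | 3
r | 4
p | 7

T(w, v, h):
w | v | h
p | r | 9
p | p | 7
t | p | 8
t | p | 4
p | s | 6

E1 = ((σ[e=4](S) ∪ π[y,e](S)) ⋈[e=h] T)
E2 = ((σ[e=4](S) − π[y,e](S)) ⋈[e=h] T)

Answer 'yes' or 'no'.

E1 row counts bottom-up:
  S → 4
  σ[e=4](S) → 1
  S → 4
  π[y,e](S) → 4
  (σ[e=4](S) ∪ π[y,e](S)) → 5
  T → 5
  ((σ[e=4](S) ∪ π[y,e](S)) ⋈[e=h] T) → 3
E2 row counts bottom-up:
  S → 4
  σ[e=4](S) → 1
  S → 4
  π[y,e](S) → 4
  (σ[e=4](S) − π[y,e](S)) → 0
  T → 5
  ((σ[e=4](S) − π[y,e](S)) ⋈[e=h] T) → 0

E1 result:
y | e | w | v | h
p | 7 | p | p | 7
r | 4 | t | p | 4
r | 4 | t | p | 4
E2 result:
y | e | w | v | h
(0 rows)
Witness: ('r', 4, 't', 'p', 4) appears 2× in E1 but 0× in E2.

no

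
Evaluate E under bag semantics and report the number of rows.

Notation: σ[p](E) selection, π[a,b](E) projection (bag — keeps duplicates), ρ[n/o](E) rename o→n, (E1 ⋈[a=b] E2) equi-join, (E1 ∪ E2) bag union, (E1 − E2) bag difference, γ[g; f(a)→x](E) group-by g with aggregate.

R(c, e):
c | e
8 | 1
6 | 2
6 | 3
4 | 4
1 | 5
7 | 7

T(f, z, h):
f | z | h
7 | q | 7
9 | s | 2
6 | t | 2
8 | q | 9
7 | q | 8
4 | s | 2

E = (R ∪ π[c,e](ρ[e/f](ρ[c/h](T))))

Subexpression sizes:
  R → 6
  T → 6
  ρ[c/h](T) → 6
  ρ[e/f](ρ[c/h](T)) → 6
  π[c,e](ρ[e/f](ρ[c/h](T))) → 6
  (R ∪ π[c,e](ρ[e/f](ρ[c/h](T)))) → 12

|E| = 12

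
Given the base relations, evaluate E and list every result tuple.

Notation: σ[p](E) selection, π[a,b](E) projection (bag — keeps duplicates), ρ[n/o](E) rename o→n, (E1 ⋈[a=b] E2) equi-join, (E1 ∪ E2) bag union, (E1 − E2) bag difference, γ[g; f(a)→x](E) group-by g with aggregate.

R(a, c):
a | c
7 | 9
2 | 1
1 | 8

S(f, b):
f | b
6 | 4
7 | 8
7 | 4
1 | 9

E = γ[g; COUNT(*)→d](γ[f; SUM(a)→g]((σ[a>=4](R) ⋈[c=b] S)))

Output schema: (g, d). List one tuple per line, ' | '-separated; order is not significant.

Stepwise |·|:
  R → 3
  σ[a>=4](R) → 1
  S → 4
  (σ[a>=4](R) ⋈[c=b] S) → 1
  γ[f; SUM(a)→g]((σ[a>=4](R) ⋈[c=b] S)) → 1
  γ[g; COUNT(*)→d](γ[f; SUM(a)→g]((σ[a>=4](R) ⋈[c=b] S))) → 1

== RESULT ==
g | d
7 | 1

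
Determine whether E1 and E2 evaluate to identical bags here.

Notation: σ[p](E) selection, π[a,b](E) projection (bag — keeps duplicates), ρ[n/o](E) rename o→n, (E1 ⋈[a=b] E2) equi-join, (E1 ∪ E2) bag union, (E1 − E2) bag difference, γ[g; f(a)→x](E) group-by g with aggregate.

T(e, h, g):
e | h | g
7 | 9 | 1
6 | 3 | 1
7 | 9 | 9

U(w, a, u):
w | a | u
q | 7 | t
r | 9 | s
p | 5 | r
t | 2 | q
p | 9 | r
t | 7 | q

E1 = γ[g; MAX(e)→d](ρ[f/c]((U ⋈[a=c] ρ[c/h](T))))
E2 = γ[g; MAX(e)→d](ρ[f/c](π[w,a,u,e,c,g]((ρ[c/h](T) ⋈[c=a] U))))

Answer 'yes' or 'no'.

E1 per-node cardinality:
  U → 6
  T → 3
  ρ[c/h](T) → 3
  (U ⋈[a=c] ρ[c/h](T)) → 4
  ρ[f/c]((U ⋈[a=c] ρ[c/h](T))) → 4
  γ[g; MAX(e)→d](ρ[f/c]((U ⋈[a=c] ρ[c/h](T)))) → 2
E2 per-node cardinality:
  T → 3
  ρ[c/h](T) → 3
  U → 6
  (ρ[c/h](T) ⋈[c=a] U) → 4
  π[w,a,u,e,c,g]((ρ[c/h](T) ⋈[c=a] U)) → 4
  ρ[f/c](π[w,a,u,e,c,g]((ρ[c/h](T) ⋈[c=a] U))) → 4
  γ[g; MAX(e)→d](ρ[f/c](π[w,a,u,e,c,g]((ρ[c/h](T) ⋈[c=a] U)))) → 2

E1 and E2 produce the same multiset:
g | d
1 | 7
9 | 7

yes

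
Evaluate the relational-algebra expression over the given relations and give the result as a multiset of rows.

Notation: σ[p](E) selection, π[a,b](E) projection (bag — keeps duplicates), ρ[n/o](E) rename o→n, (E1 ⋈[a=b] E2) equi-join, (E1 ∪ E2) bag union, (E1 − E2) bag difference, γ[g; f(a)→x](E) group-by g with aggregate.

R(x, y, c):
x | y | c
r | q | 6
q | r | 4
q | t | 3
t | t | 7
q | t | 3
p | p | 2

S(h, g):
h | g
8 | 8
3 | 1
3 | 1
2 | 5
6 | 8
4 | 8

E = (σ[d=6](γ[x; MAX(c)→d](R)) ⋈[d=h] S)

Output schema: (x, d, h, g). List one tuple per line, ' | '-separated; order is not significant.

Subexpression sizes:
  R → 6
  γ[x; MAX(c)→d](R) → 4
  σ[d=6](γ[x; MAX(c)→d](R)) → 1
  S → 6
  (σ[d=6](γ[x; MAX(c)→d](R)) ⋈[d=h] S) → 1

== RESULT ==
x | d | h | g
r | 6 | 6 | 8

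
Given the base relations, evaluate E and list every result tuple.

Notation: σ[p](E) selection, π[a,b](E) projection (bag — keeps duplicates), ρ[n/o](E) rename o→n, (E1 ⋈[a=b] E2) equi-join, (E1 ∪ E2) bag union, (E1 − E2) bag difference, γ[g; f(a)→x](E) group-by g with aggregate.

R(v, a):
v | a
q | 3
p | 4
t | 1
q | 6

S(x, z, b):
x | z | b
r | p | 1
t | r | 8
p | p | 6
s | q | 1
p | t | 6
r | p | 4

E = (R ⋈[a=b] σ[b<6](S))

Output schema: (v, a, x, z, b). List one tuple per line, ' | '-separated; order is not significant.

Per-node cardinality:
  R → 4
  S → 6
  σ[b<6](S) → 3
  (R ⋈[a=b] σ[b<6](S)) → 3

== RESULT ==
v | a | x | z | b
p | 4 | r | p | 4
t | 1 | r | p | 1
t | 1 | s | q | 1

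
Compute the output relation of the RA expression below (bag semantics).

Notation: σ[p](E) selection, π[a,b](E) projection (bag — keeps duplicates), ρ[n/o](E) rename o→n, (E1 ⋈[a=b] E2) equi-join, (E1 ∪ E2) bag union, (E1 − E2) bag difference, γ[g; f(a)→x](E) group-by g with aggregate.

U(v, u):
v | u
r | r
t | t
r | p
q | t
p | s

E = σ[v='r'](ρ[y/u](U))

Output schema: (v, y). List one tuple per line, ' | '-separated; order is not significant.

Row counts bottom-up:
  U → 5
  ρ[y/u](U) → 5
  σ[v='r'](ρ[y/u](U)) → 2

== RESULT ==
v | y
r | p
r | r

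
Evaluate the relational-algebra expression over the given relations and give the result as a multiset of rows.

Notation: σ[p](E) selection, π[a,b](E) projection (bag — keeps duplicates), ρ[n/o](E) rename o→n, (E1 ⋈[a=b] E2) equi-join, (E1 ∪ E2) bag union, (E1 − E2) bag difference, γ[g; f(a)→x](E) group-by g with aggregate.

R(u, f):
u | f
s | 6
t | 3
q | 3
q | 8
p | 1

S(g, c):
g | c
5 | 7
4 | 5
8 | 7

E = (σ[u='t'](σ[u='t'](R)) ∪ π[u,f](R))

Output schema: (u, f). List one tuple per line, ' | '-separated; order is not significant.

Per-node cardinality:
  R → 5
  σ[u='t'](R) → 1
  σ[u='t'](σ[u='t'](R)) → 1
  R → 5
  π[u,f](R) → 5
  (σ[u='t'](σ[u='t'](R)) ∪ π[u,f](R)) → 6

== RESULT ==
u | f
p | 1
q | 3
q | 8
s | 6
t | 3
t | 3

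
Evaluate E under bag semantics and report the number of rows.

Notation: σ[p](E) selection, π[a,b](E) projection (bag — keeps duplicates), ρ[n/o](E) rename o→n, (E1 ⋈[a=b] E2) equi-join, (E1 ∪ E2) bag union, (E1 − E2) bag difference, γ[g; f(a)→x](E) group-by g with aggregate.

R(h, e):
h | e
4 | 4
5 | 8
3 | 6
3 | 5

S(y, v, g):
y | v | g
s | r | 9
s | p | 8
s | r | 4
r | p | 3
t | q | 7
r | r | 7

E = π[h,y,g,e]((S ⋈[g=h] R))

Stepwise |·|:
  S → 6
  R → 4
  (S ⋈[g=h] R) → 3
  π[h,y,g,e]((S ⋈[g=h] R)) → 3

|E| = 3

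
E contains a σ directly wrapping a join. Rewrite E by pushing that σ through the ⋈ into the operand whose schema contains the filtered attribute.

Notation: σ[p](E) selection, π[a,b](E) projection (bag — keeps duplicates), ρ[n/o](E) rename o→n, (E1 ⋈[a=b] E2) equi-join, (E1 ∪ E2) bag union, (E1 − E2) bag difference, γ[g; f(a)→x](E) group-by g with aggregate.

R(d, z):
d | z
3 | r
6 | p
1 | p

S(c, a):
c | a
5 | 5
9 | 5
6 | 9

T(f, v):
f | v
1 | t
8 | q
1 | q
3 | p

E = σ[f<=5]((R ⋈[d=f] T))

σ filters on f, owned by the right side.
E' = (R ⋈[d=f] σ[f<=5](T))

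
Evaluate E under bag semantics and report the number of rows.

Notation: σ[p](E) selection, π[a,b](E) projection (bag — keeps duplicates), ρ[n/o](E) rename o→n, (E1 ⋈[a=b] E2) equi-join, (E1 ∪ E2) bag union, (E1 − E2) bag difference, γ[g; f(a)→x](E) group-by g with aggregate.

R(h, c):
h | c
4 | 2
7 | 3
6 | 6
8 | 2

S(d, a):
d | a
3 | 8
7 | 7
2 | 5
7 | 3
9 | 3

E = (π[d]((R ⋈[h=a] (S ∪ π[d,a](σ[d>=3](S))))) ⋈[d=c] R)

Per-node cardinality:
  R → 4
  S → 5
  S → 5
  σ[d>=3](S) → 4
  π[d,a](σ[d>=3](S)) → 4
  (S ∪ π[d,a](σ[d>=3](S))) → 9
  (R ⋈[h=a] (S ∪ π[d,a](σ[d>=3](S)))) → 4
  π[d]((R ⋈[h=a] (S ∪ π[d,a](σ[d>=3](S))))) → 4
  R → 4
  (π[d]((R ⋈[h=a] (S ∪ π[d,a](σ[d>=3](S))))) ⋈[d=c] R) → 2

|E| = 2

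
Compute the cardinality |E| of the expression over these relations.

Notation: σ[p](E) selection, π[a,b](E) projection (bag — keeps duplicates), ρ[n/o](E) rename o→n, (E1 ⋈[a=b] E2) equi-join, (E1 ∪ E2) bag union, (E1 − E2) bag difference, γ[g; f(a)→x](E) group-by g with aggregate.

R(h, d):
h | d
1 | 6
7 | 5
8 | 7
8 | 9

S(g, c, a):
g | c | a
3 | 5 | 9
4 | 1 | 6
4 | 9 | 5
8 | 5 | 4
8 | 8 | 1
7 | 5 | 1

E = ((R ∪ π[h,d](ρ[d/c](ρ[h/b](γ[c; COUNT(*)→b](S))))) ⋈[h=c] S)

Row counts bottom-up:
  R → 4
  S → 6
  γ[c; COUNT(*)→b](S) → 4
  ρ[h/b](γ[c; COUNT(*)→b](S)) → 4
  ρ[d/c](ρ[h/b](γ[c; COUNT(*)→b](S))) → 4
  π[h,d](ρ[d/c](ρ[h/b](γ[c; COUNT(*)→b](S)))) → 4
  (R ∪ π[h,d](ρ[d/c](ρ[h/b](γ[c; COUNT(*)→b](S))))) → 8
  S → 6
  ((R ∪ π[h,d](ρ[d/c](ρ[h/b](γ[c; COUNT(*)→b](S))))) ⋈[h=c] S) → 6

|E| = 6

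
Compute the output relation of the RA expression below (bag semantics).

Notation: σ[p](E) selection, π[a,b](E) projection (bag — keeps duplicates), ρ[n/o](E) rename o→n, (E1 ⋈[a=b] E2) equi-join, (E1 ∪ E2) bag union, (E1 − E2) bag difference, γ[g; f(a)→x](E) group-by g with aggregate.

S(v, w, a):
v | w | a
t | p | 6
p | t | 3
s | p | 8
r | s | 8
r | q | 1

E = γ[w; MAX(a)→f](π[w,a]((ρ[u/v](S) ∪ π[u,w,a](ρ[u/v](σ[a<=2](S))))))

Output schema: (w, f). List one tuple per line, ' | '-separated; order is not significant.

Row counts bottom-up:
  S → 5
  ρ[u/v](S) → 5
  S → 5
  σ[a<=2](S) → 1
  ρ[u/v](σ[a<=2](S)) → 1
  π[u,w,a](ρ[u/v](σ[a<=2](S))) → 1
  (ρ[u/v](S) ∪ π[u,w,a](ρ[u/v](σ[a<=2](S)))) → 6
  π[w,a]((ρ[u/v](S) ∪ π[u,w,a](ρ[u/v](σ[a<=2](S))))) → 6
  γ[w; MAX(a)→f](π[w,a]((ρ[u/v](S) ∪ π[u,w,a](ρ[u/v](σ[a<=2](S)))))) → 4

== RESULT ==
w | f
p | 8
q | 1
s | 8
t | 3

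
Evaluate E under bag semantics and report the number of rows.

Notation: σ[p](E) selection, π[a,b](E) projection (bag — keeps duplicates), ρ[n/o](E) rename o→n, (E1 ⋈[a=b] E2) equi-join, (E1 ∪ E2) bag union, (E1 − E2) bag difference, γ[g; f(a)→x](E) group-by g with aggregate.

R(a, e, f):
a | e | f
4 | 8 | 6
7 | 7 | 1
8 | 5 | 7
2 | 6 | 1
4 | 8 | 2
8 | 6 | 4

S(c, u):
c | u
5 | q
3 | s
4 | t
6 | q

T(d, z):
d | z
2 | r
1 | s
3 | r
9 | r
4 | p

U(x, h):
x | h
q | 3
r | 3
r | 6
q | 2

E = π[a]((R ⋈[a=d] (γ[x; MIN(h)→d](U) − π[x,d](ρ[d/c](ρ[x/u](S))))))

Stepwise |·|:
  R → 6
  U → 4
  γ[x; MIN(h)→d](U) → 2
  S → 4
  ρ[x/u](S) → 4
  ρ[d/c](ρ[x/u](S)) → 4
  π[x,d](ρ[d/c](ρ[x/u](S))) → 4
  (γ[x; MIN(h)→d](U) − π[x,d](ρ[d/c](ρ[x/u](S)))) → 2
  (R ⋈[a=d] (γ[x; MIN(h)→d](U) − π[x,d](ρ[d/c](ρ[x/u](S))))) → 1
  π[a]((R ⋈[a=d] (γ[x; MIN(h)→d](U) − π[x,d](ρ[d/c](ρ[x/u](S)))))) → 1

|E| = 1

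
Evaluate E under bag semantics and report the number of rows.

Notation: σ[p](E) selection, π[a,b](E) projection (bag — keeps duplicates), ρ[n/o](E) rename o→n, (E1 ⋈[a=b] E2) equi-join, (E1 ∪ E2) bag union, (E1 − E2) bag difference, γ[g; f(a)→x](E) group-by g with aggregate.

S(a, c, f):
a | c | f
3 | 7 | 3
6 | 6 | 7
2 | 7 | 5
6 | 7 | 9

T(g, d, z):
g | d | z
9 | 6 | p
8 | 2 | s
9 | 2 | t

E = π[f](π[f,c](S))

Per-node cardinality:
  S → 4
  π[f,c](S) → 4
  π[f](π[f,c](S)) → 4

|E| = 4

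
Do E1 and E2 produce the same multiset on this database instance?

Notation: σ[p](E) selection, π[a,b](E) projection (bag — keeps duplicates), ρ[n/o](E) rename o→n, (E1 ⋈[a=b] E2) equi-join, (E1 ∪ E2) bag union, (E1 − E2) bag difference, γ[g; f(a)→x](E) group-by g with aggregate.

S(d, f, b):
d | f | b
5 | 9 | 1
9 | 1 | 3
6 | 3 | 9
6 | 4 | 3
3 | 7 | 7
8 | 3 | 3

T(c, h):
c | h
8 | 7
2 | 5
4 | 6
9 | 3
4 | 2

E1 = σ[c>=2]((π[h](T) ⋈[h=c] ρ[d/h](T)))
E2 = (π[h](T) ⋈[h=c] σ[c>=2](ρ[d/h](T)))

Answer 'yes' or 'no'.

E1 subexpression sizes:
  T → 5
  π[h](T) → 5
  T → 5
  ρ[d/h](T) → 5
  (π[h](T) ⋈[h=c] ρ[d/h](T)) → 1
  σ[c>=2]((π[h](T) ⋈[h=c] ρ[d/h](T))) → 1
E2 subexpression sizes:
  T → 5
  π[h](T) → 5
  T → 5
  ρ[d/h](T) → 5
  σ[c>=2](ρ[d/h](T)) → 5
  (π[h](T) ⋈[h=c] σ[c>=2](ρ[d/h](T))) → 1

E1 and E2 produce the same multiset:
h | c | d
2 | 2 | 5

yes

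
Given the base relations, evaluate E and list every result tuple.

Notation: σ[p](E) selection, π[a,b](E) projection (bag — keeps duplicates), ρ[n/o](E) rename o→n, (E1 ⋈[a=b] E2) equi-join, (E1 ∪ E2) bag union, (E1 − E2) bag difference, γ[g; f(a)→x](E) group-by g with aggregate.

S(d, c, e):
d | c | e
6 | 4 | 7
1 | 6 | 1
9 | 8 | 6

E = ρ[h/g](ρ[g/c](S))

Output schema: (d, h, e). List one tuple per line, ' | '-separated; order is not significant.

Per-node cardinality:
  S → 3
  ρ[g/c](S) → 3
  ρ[h/g](ρ[g/c](S)) → 3

== RESULT ==
d | h | e
1 | 6 | 1
6 | 4 | 7
9 | 8 | 6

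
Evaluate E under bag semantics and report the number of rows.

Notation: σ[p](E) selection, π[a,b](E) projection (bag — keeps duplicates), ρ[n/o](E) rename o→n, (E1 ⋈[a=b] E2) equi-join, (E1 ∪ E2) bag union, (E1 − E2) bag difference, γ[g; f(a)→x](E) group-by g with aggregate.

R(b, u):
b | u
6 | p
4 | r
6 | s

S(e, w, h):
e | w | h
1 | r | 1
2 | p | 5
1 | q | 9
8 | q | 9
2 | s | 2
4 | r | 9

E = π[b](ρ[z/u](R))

Stepwise |·|:
  R → 3
  ρ[z/u](R) → 3
  π[b](ρ[z/u](R)) → 3

|E| = 3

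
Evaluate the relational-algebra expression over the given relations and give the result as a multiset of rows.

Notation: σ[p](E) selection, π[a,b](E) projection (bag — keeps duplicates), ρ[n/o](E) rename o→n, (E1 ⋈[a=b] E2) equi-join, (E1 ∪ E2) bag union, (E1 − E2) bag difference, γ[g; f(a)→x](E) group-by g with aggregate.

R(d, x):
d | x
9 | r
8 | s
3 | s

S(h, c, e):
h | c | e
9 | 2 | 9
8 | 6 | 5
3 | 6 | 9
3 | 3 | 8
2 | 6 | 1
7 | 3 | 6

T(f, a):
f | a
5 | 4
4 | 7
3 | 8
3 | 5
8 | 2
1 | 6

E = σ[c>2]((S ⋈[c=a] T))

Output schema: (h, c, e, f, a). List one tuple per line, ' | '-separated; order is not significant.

Per-node cardinality:
  S → 6
  T → 6
  (S ⋈[c=a] T) → 4
  σ[c>2]((S ⋈[c=a] T)) → 3

== RESULT ==
h | c | e | f | a
2 | 6 | 1 | 1 | 6
3 | 6 | 9 | 1 | 6
8 | 6 | 5 | 1 | 6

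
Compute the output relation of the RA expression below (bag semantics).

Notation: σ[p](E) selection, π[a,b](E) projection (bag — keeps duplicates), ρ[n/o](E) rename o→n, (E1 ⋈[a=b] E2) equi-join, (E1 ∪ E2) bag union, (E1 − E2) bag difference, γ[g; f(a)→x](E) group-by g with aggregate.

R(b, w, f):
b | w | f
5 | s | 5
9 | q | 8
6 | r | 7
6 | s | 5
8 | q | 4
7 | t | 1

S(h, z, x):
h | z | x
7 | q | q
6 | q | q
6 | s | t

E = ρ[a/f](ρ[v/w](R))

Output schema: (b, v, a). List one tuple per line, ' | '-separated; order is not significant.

Subexpression sizes:
  R → 6
  ρ[v/w](R) → 6
  ρ[a/f](ρ[v/w](R)) → 6

== RESULT ==
b | v | a
5 | s | 5
6 | r | 7
6 | s | 5
7 | t | 1
8 | q | 4
9 | q | 8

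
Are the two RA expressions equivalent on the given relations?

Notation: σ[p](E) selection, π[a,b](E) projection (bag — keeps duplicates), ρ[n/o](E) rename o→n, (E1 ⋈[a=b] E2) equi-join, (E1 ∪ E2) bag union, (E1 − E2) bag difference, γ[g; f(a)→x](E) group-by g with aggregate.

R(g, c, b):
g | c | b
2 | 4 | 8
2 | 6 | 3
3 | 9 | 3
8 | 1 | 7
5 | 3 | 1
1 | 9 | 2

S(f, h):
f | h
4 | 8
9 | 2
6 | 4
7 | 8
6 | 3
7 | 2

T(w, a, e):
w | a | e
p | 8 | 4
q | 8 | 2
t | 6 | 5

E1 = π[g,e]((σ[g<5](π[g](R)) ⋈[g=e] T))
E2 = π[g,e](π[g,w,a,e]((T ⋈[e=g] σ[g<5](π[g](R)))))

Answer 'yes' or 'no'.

E1 subexpression sizes:
  R → 6
  π[g](R) → 6
  σ[g<5](π[g](R)) → 4
  T → 3
  (σ[g<5](π[g](R)) ⋈[g=e] T) → 2
  π[g,e]((σ[g<5](π[g](R)) ⋈[g=e] T)) → 2
E2 subexpression sizes:
  T → 3
  R → 6
  π[g](R) → 6
  σ[g<5](π[g](R)) → 4
  (T ⋈[e=g] σ[g<5](π[g](R))) → 2
  π[g,w,a,e]((T ⋈[e=g] σ[g<5](π[g](R)))) → 2
  π[g,e](π[g,w,a,e]((T ⋈[e=g] σ[g<5](π[g](R))))) → 2

E1 and E2 produce the same multiset:
g | e
2 | 2
2 | 2

yes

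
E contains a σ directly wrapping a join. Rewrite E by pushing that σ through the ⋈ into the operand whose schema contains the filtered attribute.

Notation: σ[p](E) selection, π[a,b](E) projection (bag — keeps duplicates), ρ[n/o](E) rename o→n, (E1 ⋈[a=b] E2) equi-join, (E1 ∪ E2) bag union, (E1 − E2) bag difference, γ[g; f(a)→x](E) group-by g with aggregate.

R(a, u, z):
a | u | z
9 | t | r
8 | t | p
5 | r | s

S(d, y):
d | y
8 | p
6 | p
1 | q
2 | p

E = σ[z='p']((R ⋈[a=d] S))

σ filters on z, owned by the left side.
E' = (σ[z='p'](R) ⋈[a=d] S)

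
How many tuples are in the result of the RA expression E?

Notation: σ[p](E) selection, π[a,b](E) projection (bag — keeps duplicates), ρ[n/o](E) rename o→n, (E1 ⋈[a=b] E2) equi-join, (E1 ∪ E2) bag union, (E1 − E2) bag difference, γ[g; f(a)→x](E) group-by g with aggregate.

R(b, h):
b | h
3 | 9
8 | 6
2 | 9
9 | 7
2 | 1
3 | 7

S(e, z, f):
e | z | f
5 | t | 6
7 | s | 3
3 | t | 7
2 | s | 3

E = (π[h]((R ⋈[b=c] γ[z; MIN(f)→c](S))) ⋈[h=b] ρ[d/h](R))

Row counts bottom-up:
  R → 6
  S → 4
  γ[z; MIN(f)→c](S) → 2
  (R ⋈[b=c] γ[z; MIN(f)→c](S)) → 2
  π[h]((R ⋈[b=c] γ[z; MIN(f)→c](S))) → 2
  R → 6
  ρ[d/h](R) → 6
  (π[h]((R ⋈[b=c] γ[z; MIN(f)→c](S))) ⋈[h=b] ρ[d/h](R)) → 1

|E| = 1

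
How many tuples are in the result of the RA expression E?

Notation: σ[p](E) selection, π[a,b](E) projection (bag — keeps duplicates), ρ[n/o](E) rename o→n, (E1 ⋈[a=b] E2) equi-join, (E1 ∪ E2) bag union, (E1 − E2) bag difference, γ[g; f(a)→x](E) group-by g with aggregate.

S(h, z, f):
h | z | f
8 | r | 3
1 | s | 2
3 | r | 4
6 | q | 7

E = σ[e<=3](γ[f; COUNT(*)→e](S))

Per-node cardinality:
  S → 4
  γ[f; COUNT(*)→e](S) → 4
  σ[e<=3](γ[f; COUNT(*)→e](S)) → 4

|E| = 4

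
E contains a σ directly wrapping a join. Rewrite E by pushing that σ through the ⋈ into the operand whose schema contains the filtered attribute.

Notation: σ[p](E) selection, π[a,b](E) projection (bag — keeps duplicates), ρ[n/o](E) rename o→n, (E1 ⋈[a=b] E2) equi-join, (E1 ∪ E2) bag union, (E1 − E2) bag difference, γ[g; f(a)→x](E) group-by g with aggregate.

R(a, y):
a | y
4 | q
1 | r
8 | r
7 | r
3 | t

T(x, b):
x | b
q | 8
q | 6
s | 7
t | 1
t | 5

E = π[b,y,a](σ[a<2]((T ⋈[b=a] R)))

σ filters on a, owned by the right side.
E' = π[b,y,a]((T ⋈[b=a] σ[a<2](R)))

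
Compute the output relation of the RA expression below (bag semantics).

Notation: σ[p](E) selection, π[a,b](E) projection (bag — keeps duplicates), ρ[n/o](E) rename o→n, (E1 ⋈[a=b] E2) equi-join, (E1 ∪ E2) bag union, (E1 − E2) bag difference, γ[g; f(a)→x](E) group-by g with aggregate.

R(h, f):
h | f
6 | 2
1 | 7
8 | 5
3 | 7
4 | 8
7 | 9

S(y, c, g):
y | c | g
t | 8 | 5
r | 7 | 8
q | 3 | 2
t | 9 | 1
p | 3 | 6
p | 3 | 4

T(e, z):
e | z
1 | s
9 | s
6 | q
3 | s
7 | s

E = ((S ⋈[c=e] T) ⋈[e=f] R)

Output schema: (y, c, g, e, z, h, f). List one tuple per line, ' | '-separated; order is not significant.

Stepwise |·|:
  S → 6
  T → 5
  (S ⋈[c=e] T) → 5
  R → 6
  ((S ⋈[c=e] T) ⋈[e=f] R) → 3

== RESULT ==
y | c | g | e | z | h | f
r | 7 | 8 | 7 | s | 1 | 7
r | 7 | 8 | 7 | s | 3 | 7
t | 9 | 1 | 9 | s | 7 | 9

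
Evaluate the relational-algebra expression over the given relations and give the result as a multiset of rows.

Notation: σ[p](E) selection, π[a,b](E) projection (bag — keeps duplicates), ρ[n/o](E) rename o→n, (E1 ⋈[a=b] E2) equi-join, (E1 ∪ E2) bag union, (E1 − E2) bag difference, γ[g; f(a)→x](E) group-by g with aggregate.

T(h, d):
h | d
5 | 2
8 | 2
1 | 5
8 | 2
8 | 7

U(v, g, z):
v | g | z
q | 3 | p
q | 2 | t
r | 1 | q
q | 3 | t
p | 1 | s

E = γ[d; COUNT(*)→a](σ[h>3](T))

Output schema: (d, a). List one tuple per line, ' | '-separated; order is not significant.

Row counts bottom-up:
  T → 5
  σ[h>3](T) → 4
  γ[d; COUNT(*)→a](σ[h>3](T)) → 2

== RESULT ==
d | a
2 | 3
7 | 1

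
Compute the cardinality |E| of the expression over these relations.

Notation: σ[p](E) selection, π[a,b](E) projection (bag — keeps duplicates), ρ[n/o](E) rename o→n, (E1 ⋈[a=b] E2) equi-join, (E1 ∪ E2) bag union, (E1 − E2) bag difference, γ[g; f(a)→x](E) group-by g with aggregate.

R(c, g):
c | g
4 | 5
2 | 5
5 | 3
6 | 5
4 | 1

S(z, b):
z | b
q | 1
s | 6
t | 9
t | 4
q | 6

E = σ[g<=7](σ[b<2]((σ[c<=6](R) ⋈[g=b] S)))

Stepwise |·|:
  R → 5
  σ[c<=6](R) → 5
  S → 5
  (σ[c<=6](R) ⋈[g=b] S) → 1
  σ[b<2]((σ[c<=6](R) ⋈[g=b] S)) → 1
  σ[g<=7](σ[b<2]((σ[c<=6](R) ⋈[g=b] S))) → 1

|E| = 1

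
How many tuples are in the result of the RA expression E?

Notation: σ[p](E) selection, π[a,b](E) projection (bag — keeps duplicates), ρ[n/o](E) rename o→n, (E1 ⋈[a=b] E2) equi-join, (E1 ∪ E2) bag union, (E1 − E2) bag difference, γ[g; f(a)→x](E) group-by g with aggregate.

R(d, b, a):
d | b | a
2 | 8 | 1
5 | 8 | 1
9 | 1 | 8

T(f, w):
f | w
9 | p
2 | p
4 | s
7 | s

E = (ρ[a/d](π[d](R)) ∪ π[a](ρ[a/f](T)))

Subexpression sizes:
  R → 3
  π[d](R) → 3
  ρ[a/d](π[d](R)) → 3
  T → 4
  ρ[a/f](T) → 4
  π[a](ρ[a/f](T)) → 4
  (ρ[a/d](π[d](R)) ∪ π[a](ρ[a/f](T))) → 7

|E| = 7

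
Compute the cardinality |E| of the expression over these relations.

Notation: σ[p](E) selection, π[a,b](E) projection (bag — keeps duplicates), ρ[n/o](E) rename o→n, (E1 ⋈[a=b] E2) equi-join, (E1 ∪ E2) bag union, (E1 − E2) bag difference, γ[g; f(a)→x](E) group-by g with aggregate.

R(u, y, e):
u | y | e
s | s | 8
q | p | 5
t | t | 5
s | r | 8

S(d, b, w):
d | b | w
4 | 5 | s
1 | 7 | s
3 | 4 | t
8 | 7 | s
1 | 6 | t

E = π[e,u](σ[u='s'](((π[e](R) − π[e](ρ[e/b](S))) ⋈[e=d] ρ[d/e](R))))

Per-node cardinality:
  R → 4
  π[e](R) → 4
  S → 5
  ρ[e/b](S) → 5
  π[e](ρ[e/b](S)) → 5
  (π[e](R) − π[e](ρ[e/b](S))) → 3
  R → 4
  ρ[d/e](R) → 4
  ((π[e](R) − π[e](ρ[e/b](S))) ⋈[e=d] ρ[d/e](R)) → 6
  σ[u='s'](((π[e](R) − π[e](ρ[e/b](S))) ⋈[e=d] ρ[d/e](R))) → 4
  π[e,u](σ[u='s'](((π[e](R) − π[e](ρ[e/b](S))) ⋈[e=d] ρ[d/e](R)))) → 4

|E| = 4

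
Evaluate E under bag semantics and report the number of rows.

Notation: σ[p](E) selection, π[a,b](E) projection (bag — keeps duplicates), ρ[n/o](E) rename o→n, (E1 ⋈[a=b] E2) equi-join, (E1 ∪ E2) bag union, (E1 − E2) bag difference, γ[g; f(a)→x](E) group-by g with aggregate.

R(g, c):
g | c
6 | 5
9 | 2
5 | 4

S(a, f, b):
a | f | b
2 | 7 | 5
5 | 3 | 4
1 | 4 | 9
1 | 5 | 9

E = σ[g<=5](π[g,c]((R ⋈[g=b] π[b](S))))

Per-node cardinality:
  R → 3
  S → 4
  π[b](S) → 4
  (R ⋈[g=b] π[b](S)) → 3
  π[g,c]((R ⋈[g=b] π[b](S))) → 3
  σ[g<=5](π[g,c]((R ⋈[g=b] π[b](S)))) → 1

|E| = 1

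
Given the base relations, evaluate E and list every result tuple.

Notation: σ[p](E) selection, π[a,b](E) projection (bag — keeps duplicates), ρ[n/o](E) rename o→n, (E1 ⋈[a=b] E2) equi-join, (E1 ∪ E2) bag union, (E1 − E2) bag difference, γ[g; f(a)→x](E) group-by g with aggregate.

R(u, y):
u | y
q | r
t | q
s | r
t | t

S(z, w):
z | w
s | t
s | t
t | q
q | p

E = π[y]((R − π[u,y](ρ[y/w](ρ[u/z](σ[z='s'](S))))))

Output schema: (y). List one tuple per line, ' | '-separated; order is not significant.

Per-node cardinality:
  R → 4
  S → 4
  σ[z='s'](S) → 2
  ρ[u/z](σ[z='s'](S)) → 2
  ρ[y/w](ρ[u/z](σ[z='s'](S))) → 2
  π[u,y](ρ[y/w](ρ[u/z](σ[z='s'](S)))) → 2
  (R − π[u,y](ρ[y/w](ρ[u/z](σ[z='s'](S))))) → 4
  π[y]((R − π[u,y](ρ[y/w](ρ[u/z](σ[z='s'](S)))))) → 4

== RESULT ==
y
q
r
r
t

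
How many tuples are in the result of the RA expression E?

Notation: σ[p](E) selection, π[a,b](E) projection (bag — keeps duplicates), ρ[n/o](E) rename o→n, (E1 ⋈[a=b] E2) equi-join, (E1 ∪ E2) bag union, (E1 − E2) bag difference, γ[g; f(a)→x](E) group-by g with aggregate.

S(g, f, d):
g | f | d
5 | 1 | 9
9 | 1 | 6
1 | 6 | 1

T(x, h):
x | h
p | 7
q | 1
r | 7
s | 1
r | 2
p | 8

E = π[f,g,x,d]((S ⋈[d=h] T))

Per-node cardinality:
  S → 3
  T → 6
  (S ⋈[d=h] T) → 2
  π[f,g,x,d]((S ⋈[d=h] T)) → 2

|E| = 2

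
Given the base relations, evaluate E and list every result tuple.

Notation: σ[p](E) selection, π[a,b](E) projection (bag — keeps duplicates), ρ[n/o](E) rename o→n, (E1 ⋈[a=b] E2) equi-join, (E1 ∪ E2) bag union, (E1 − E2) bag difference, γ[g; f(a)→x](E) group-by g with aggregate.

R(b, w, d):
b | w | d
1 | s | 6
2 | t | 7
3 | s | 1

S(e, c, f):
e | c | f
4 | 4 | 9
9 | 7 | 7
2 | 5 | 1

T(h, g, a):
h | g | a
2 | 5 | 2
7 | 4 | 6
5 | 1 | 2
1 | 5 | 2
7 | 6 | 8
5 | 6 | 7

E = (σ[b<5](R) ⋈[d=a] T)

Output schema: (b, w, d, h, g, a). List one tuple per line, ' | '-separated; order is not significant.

Per-node cardinality:
  R → 3
  σ[b<5](R) → 3
  T → 6
  (σ[b<5](R) ⋈[d=a] T) → 2

== RESULT ==
b | w | d | h | g | a
1 | s | 6 | 7 | 4 | 6
2 | t | 7 | 5 | 6 | 7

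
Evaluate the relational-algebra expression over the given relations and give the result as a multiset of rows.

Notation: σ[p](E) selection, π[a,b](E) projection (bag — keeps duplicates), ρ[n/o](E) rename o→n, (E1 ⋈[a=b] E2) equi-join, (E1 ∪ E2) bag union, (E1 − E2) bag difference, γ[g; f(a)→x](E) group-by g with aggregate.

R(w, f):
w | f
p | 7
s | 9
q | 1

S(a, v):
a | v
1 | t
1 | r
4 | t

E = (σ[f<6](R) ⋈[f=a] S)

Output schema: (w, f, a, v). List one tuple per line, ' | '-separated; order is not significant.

Subexpression sizes:
  R → 3
  σ[f<6](R) → 1
  S → 3
  (σ[f<6](R) ⋈[f=a] S) → 2

== RESULT ==
w | f | a | v
q | 1 | 1 | r
q | 1 | 1 | t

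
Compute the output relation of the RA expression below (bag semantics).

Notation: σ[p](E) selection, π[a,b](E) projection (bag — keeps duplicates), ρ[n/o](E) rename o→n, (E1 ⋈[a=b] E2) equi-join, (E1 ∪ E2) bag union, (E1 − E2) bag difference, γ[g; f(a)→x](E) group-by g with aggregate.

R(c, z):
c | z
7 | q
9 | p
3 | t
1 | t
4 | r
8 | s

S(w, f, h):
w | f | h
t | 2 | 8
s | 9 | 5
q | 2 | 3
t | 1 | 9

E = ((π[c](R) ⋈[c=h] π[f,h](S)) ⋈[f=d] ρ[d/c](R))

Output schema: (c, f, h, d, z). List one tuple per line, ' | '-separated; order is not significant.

Row counts bottom-up:
  R → 6
  π[c](R) → 6
  S → 4
  π[f,h](S) → 4
  (π[c](R) ⋈[c=h] π[f,h](S)) → 3
  R → 6
  ρ[d/c](R) → 6
  ((π[c](R) ⋈[c=h] π[f,h](S)) ⋈[f=d] ρ[d/c](R)) → 1

== RESULT ==
c | f | h | d | z
9 | 1 | 9 | 1 | t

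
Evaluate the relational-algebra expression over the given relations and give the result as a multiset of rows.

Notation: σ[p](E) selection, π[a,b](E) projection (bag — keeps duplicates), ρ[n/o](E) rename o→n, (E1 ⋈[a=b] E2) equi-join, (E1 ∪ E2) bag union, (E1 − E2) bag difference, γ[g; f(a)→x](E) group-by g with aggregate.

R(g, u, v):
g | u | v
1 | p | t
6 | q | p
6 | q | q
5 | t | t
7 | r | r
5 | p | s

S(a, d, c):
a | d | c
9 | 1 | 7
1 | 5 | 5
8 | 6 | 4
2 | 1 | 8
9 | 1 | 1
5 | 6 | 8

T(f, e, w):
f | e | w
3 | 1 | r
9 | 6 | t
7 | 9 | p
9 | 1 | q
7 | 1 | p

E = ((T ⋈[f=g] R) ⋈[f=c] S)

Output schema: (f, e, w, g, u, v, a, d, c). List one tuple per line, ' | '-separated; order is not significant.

Stepwise |·|:
  T → 5
  R → 6
  (T ⋈[f=g] R) → 2
  S → 6
  ((T ⋈[f=g] R) ⋈[f=c] S) → 2

== RESULT ==
f | e | w | g | u | v | a | d | c
7 | 1 | p | 7 | r | r | 9 | 1 | 7
7 | 9 | p | 7 | r | r | 9 | 1 | 7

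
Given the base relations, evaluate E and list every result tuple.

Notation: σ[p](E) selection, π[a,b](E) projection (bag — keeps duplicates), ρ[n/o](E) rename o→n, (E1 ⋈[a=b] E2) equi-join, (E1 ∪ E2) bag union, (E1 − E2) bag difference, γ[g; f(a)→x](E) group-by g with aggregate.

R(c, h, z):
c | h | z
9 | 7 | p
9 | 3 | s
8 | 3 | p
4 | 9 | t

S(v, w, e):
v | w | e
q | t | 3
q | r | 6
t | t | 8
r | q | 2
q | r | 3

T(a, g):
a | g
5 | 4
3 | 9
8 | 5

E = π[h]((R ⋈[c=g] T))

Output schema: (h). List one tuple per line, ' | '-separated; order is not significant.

Per-node cardinality:
  R → 4
  T → 3
  (R ⋈[c=g] T) → 3
  π[h]((R ⋈[c=g] T)) → 3

== RESULT ==
h
3
7
9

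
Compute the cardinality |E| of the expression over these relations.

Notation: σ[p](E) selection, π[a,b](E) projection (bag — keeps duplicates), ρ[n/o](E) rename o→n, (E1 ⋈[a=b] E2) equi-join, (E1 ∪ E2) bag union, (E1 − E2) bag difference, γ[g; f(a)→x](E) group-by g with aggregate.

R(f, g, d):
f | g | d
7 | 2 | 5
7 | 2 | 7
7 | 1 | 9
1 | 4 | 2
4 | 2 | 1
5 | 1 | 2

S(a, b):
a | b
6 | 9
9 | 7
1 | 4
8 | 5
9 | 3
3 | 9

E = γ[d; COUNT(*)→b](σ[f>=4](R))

Subexpression sizes:
  R → 6
  σ[f>=4](R) → 5
  γ[d; COUNT(*)→b](σ[f>=4](R)) → 5

|E| = 5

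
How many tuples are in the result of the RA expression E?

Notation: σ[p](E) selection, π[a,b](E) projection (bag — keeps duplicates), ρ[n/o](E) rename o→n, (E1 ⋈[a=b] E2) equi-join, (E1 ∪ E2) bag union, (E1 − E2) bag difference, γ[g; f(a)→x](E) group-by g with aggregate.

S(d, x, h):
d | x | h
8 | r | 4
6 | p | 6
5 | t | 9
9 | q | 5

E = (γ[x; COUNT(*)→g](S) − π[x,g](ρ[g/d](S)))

Row counts bottom-up:
  S → 4
  γ[x; COUNT(*)→g](S) → 4
  S → 4
  ρ[g/d](S) → 4
  π[x,g](ρ[g/d](S)) → 4
  (γ[x; COUNT(*)→g](S) − π[x,g](ρ[g/d](S))) → 4

|E| = 4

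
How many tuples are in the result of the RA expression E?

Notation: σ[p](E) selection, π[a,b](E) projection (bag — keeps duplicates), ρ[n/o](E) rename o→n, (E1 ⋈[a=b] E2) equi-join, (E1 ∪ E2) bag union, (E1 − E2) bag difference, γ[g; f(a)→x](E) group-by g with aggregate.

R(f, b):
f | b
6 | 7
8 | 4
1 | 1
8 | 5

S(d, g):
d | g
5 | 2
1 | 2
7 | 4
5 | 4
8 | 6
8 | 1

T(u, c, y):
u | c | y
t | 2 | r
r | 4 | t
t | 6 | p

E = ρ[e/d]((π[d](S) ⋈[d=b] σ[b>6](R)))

Row counts bottom-up:
  S → 6
  π[d](S) → 6
  R → 4
  σ[b>6](R) → 1
  (π[d](S) ⋈[d=b] σ[b>6](R)) → 1
  ρ[e/d]((π[d](S) ⋈[d=b] σ[b>6](R))) → 1

|E| = 1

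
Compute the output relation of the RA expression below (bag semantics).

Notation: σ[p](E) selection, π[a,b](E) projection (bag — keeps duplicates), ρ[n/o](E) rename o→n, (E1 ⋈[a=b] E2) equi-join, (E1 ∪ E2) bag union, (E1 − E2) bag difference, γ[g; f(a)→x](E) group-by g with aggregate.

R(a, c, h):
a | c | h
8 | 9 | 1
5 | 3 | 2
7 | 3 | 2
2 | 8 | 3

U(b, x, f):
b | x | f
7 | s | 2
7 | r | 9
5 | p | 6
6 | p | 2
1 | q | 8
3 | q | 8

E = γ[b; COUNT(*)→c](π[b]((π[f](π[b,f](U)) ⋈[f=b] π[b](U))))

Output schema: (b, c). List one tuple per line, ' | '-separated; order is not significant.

Subexpression sizes:
  U → 6
  π[b,f](U) → 6
  π[f](π[b,f](U)) → 6
  U → 6
  π[b](U) → 6
  (π[f](π[b,f](U)) ⋈[f=b] π[b](U)) → 1
  π[b]((π[f](π[b,f](U)) ⋈[f=b] π[b](U))) → 1
  γ[b; COUNT(*)→c](π[b]((π[f](π[b,f](U)) ⋈[f=b] π[b](U)))) → 1

== RESULT ==
b | c
6 | 1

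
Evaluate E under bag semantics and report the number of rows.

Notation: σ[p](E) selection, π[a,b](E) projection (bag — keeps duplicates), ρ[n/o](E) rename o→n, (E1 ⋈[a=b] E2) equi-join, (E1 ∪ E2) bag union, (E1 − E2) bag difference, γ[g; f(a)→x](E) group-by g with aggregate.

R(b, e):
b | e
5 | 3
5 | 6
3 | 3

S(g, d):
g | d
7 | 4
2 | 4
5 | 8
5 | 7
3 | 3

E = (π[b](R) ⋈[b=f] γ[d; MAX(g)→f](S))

Per-node cardinality:
  R → 3
  π[b](R) → 3
  S → 5
  γ[d; MAX(g)→f](S) → 4
  (π[b](R) ⋈[b=f] γ[d; MAX(g)→f](S)) → 5

|E| = 5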